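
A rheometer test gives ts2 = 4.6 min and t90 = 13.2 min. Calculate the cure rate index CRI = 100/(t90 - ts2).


CRI = 100 / (t90 - ts2)
= 100 / (13.2 - 4.6)
= 100 / 8.6
= 11.63 min^-1

11.63 min^-1


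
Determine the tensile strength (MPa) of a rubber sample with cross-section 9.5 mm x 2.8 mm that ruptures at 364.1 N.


Area = width * thickness = 9.5 * 2.8 = 26.6 mm^2
TS = force / area = 364.1 / 26.6 = 13.69 MPa

13.69 MPa


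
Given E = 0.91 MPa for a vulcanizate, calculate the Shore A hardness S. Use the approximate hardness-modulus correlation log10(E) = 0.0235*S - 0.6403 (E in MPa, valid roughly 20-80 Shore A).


log10(E) = 0.0235*S - 0.6403  =>  S = (log10(E) + 0.6403) / 0.0235
log10(0.91) = -0.040959
S = (-0.040959 + 0.6403) / 0.0235 = 0.599341 / 0.0235
S = 25.5

Shore A = 25.5


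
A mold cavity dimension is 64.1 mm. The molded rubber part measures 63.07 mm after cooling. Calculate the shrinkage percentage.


Shrinkage = (mold - part) / mold * 100
= (64.1 - 63.07) / 64.1 * 100
= 1.03 / 64.1 * 100
= 1.61%

1.61%


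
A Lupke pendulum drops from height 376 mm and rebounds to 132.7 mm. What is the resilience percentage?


Resilience = h_rebound / h_drop * 100
= 132.7 / 376 * 100
= 35.3%

35.3%


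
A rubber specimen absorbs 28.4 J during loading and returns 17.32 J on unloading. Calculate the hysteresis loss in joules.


Hysteresis loss = loading - unloading
= 28.4 - 17.32
= 11.08 J

11.08 J


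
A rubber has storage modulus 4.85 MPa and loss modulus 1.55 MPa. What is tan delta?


tan delta = E'' / E'
= 1.55 / 4.85
= 0.3196

tan delta = 0.3196


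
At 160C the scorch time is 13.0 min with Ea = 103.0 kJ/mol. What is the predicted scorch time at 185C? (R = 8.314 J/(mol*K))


Convert temperatures: T1 = 160 + 273.15 = 433.15 K, T2 = 185 + 273.15 = 458.15 K
ts2_new = 13.0 * exp(103000 / 8.314 * (1/458.15 - 1/433.15))
1/T2 - 1/T1 = -1.2598e-04
ts2_new = 2.73 min

2.73 min


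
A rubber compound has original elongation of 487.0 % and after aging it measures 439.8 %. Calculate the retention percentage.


Retention = aged / original * 100
= 439.8 / 487.0 * 100
= 90.3%

90.3%


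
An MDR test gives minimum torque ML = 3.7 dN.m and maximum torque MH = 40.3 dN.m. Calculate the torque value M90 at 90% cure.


M90 = ML + 0.9 * (MH - ML)
M90 = 3.7 + 0.9 * (40.3 - 3.7)
M90 = 3.7 + 0.9 * 36.6
M90 = 36.64 dN.m

36.64 dN.m


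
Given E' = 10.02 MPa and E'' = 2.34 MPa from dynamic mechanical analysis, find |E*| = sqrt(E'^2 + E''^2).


|E*| = sqrt(E'^2 + E''^2)
= sqrt(10.02^2 + 2.34^2)
= sqrt(100.4004 + 5.4756)
= 10.29 MPa

10.29 MPa


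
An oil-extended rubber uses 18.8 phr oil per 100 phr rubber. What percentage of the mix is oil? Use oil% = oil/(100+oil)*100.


Oil % = oil / (100 + oil) * 100
= 18.8 / (100 + 18.8) * 100
= 18.8 / 118.8 * 100
= 15.82%

15.82%


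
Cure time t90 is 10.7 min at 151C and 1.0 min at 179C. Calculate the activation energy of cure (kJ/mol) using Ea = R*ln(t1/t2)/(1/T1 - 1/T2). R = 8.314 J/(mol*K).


T1 = 424.15 K, T2 = 452.15 K
1/T1 - 1/T2 = 1.4600e-04
ln(t1/t2) = ln(10.7/1.0) = 2.3702
Ea = 8.314 * 2.3702 / 1.4600e-04 = 134973.0320 J/mol
Ea = 134.97 kJ/mol

134.97 kJ/mol


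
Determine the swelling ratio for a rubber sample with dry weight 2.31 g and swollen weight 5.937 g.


Q = W_swollen / W_dry
Q = 5.937 / 2.31
Q = 2.57

Q = 2.57


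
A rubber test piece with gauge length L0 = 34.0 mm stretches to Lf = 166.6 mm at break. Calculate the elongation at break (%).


Elongation = (Lf - L0) / L0 * 100
= (166.6 - 34.0) / 34.0 * 100
= 132.6 / 34.0 * 100
= 390.0%

390.0%


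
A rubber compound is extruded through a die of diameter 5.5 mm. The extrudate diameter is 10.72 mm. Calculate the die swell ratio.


Die swell ratio = D_extrudate / D_die
= 10.72 / 5.5
= 1.949

Die swell = 1.949


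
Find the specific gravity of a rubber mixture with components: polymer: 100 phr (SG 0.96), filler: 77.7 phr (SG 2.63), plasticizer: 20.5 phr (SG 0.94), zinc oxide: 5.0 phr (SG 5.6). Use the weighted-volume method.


Sum of weights = 203.2
Volume contributions:
  polymer: 100/0.96 = 104.1667
  filler: 77.7/2.63 = 29.5437
  plasticizer: 20.5/0.94 = 21.8085
  zinc oxide: 5.0/5.6 = 0.8929
Sum of volumes = 156.4118
SG = 203.2 / 156.4118 = 1.299

SG = 1.299


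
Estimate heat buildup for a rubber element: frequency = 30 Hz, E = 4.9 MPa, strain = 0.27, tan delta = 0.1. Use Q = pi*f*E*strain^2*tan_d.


Q = pi * f * E * strain^2 * tan_d
= pi * 30 * 4.9 * 0.27^2 * 0.1
= pi * 30 * 4.9 * 0.0729 * 0.1
= 3.3666

Q = 3.3666


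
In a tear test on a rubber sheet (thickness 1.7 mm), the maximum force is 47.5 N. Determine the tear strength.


Tear strength = force / thickness
= 47.5 / 1.7
= 27.94 N/mm

27.94 N/mm


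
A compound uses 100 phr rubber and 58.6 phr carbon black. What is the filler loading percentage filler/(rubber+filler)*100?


Filler % = filler / (rubber + filler) * 100
= 58.6 / (100 + 58.6) * 100
= 58.6 / 158.6 * 100
= 36.95%

36.95%


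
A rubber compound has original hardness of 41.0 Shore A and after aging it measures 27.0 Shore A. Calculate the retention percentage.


Retention = aged / original * 100
= 27.0 / 41.0 * 100
= 65.9%

65.9%


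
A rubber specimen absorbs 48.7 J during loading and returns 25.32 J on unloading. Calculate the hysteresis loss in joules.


Hysteresis loss = loading - unloading
= 48.7 - 25.32
= 23.38 J

23.38 J


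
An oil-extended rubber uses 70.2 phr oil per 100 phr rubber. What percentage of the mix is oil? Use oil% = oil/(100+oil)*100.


Oil % = oil / (100 + oil) * 100
= 70.2 / (100 + 70.2) * 100
= 70.2 / 170.2 * 100
= 41.25%

41.25%


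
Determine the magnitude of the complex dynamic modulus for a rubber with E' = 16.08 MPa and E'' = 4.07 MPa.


|E*| = sqrt(E'^2 + E''^2)
= sqrt(16.08^2 + 4.07^2)
= sqrt(258.5664 + 16.5649)
= 16.587 MPa

16.587 MPa


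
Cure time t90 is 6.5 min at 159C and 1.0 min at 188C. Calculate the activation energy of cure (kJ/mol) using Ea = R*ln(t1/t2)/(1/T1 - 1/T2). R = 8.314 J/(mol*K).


T1 = 432.15 K, T2 = 461.15 K
1/T1 - 1/T2 = 1.4552e-04
ln(t1/t2) = ln(6.5/1.0) = 1.8718
Ea = 8.314 * 1.8718 / 1.4552e-04 = 106942.0982 J/mol
Ea = 106.94 kJ/mol

106.94 kJ/mol


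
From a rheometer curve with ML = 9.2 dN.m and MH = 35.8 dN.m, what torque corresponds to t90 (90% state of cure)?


M90 = ML + 0.9 * (MH - ML)
M90 = 9.2 + 0.9 * (35.8 - 9.2)
M90 = 9.2 + 0.9 * 26.6
M90 = 33.14 dN.m

33.14 dN.m


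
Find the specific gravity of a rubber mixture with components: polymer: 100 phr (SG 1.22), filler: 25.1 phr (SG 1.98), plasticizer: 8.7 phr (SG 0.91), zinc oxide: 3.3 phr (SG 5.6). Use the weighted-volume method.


Sum of weights = 137.1
Volume contributions:
  polymer: 100/1.22 = 81.9672
  filler: 25.1/1.98 = 12.6768
  plasticizer: 8.7/0.91 = 9.5604
  zinc oxide: 3.3/5.6 = 0.5893
Sum of volumes = 104.7937
SG = 137.1 / 104.7937 = 1.308

SG = 1.308


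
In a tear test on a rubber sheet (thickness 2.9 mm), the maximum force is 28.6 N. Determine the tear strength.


Tear strength = force / thickness
= 28.6 / 2.9
= 9.86 N/mm

9.86 N/mm


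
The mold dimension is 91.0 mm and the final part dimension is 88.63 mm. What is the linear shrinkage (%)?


Shrinkage = (mold - part) / mold * 100
= (91.0 - 88.63) / 91.0 * 100
= 2.37 / 91.0 * 100
= 2.6%

2.6%


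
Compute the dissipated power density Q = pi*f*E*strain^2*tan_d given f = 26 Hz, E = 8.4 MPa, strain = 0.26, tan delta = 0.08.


Q = pi * f * E * strain^2 * tan_d
= pi * 26 * 8.4 * 0.26^2 * 0.08
= pi * 26 * 8.4 * 0.0676 * 0.08
= 3.7106

Q = 3.7106


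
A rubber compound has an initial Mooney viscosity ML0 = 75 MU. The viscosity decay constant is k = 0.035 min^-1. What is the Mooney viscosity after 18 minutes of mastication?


ML = ML0 * exp(-k * t)
ML = 75 * exp(-0.035 * 18)
ML = 75 * 0.5326
ML = 39.94 MU

39.94 MU


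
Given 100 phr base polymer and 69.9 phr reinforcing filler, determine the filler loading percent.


Filler % = filler / (rubber + filler) * 100
= 69.9 / (100 + 69.9) * 100
= 69.9 / 169.9 * 100
= 41.14%

41.14%


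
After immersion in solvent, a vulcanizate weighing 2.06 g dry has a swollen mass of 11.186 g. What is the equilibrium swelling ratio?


Q = W_swollen / W_dry
Q = 11.186 / 2.06
Q = 5.43

Q = 5.43


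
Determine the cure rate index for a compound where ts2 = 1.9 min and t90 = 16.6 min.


CRI = 100 / (t90 - ts2)
= 100 / (16.6 - 1.9)
= 100 / 14.7
= 6.8 min^-1

6.8 min^-1


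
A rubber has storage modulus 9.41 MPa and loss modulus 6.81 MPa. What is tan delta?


tan delta = E'' / E'
= 6.81 / 9.41
= 0.7237

tan delta = 0.7237


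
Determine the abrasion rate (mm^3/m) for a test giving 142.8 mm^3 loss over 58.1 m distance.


Rate = volume_loss / distance
= 142.8 / 58.1
= 2.458 mm^3/m

2.458 mm^3/m


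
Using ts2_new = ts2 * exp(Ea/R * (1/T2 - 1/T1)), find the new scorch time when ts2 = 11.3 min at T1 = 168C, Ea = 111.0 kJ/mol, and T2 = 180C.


Convert temperatures: T1 = 168 + 273.15 = 441.15 K, T2 = 180 + 273.15 = 453.15 K
ts2_new = 11.3 * exp(111000 / 8.314 * (1/453.15 - 1/441.15))
1/T2 - 1/T1 = -6.0028e-05
ts2_new = 5.07 min

5.07 min


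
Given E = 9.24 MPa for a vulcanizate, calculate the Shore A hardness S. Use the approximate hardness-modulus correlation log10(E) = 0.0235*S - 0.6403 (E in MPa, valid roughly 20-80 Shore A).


log10(E) = 0.0235*S - 0.6403  =>  S = (log10(E) + 0.6403) / 0.0235
log10(9.24) = 0.965672
S = (0.965672 + 0.6403) / 0.0235 = 1.605972 / 0.0235
S = 68.3

Shore A = 68.3


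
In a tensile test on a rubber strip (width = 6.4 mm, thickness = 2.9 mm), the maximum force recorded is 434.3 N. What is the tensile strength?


Area = width * thickness = 6.4 * 2.9 = 18.56 mm^2
TS = force / area = 434.3 / 18.56 = 23.4 MPa

23.4 MPa


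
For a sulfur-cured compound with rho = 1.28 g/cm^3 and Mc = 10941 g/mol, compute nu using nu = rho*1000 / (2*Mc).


nu = rho * 1000 / (2 * Mc)
nu = 1.28 * 1000 / (2 * 10941)
nu = 1280.0 / 21882
nu = 0.0585 mol/L

0.0585 mol/L


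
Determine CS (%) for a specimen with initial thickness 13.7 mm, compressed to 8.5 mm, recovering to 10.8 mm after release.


CS = (t0 - recovered) / (t0 - ts) * 100
= (13.7 - 10.8) / (13.7 - 8.5) * 100
= 2.9 / 5.2 * 100
= 55.8%

55.8%


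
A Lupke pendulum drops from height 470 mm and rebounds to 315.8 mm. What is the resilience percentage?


Resilience = h_rebound / h_drop * 100
= 315.8 / 470 * 100
= 67.2%

67.2%


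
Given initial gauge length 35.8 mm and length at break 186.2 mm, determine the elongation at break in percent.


Elongation = (Lf - L0) / L0 * 100
= (186.2 - 35.8) / 35.8 * 100
= 150.4 / 35.8 * 100
= 420.1%

420.1%


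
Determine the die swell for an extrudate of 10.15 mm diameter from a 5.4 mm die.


Die swell ratio = D_extrudate / D_die
= 10.15 / 5.4
= 1.88

Die swell = 1.88


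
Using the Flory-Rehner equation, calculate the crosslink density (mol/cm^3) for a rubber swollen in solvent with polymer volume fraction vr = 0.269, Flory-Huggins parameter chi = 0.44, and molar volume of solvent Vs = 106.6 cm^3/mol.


ln(1 - vr) = ln(1 - 0.269) = -0.3133
Numerator = -((-0.3133) + 0.269 + 0.44 * 0.269^2) = 0.0125
Denominator = 106.6 * (0.269^(1/3) - 0.269/2) = 54.4760
nu = 0.0125 / 54.4760 = 2.2951e-04 mol/cm^3

2.2951e-04 mol/cm^3


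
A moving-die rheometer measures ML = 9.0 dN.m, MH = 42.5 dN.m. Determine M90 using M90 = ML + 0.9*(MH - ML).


M90 = ML + 0.9 * (MH - ML)
M90 = 9.0 + 0.9 * (42.5 - 9.0)
M90 = 9.0 + 0.9 * 33.5
M90 = 39.15 dN.m

39.15 dN.m


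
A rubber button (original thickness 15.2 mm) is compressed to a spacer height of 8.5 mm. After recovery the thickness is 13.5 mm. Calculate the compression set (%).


CS = (t0 - recovered) / (t0 - ts) * 100
= (15.2 - 13.5) / (15.2 - 8.5) * 100
= 1.7 / 6.7 * 100
= 25.4%

25.4%


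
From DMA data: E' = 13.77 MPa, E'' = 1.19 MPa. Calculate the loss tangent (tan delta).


tan delta = E'' / E'
= 1.19 / 13.77
= 0.0864

tan delta = 0.0864


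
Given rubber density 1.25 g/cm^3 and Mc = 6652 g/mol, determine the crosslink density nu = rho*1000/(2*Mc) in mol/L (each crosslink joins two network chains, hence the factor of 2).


nu = rho * 1000 / (2 * Mc)
nu = 1.25 * 1000 / (2 * 6652)
nu = 1250.0 / 13304
nu = 0.0940 mol/L

0.0940 mol/L


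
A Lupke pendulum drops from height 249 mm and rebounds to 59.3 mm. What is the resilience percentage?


Resilience = h_rebound / h_drop * 100
= 59.3 / 249 * 100
= 23.8%

23.8%


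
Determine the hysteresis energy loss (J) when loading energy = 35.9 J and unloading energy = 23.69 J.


Hysteresis loss = loading - unloading
= 35.9 - 23.69
= 12.21 J

12.21 J


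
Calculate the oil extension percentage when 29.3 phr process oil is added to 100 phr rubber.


Oil % = oil / (100 + oil) * 100
= 29.3 / (100 + 29.3) * 100
= 29.3 / 129.3 * 100
= 22.66%

22.66%


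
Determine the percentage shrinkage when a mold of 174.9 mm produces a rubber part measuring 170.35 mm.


Shrinkage = (mold - part) / mold * 100
= (174.9 - 170.35) / 174.9 * 100
= 4.55 / 174.9 * 100
= 2.6%

2.6%


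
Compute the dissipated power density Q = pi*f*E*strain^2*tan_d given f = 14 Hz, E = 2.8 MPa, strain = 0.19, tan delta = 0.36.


Q = pi * f * E * strain^2 * tan_d
= pi * 14 * 2.8 * 0.19^2 * 0.36
= pi * 14 * 2.8 * 0.0361 * 0.36
= 1.6005

Q = 1.6005


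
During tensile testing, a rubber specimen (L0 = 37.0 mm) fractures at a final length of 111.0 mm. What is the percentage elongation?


Elongation = (Lf - L0) / L0 * 100
= (111.0 - 37.0) / 37.0 * 100
= 74.0 / 37.0 * 100
= 200.0%

200.0%


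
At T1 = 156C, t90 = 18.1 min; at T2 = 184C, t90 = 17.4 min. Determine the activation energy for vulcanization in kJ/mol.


T1 = 429.15 K, T2 = 457.15 K
1/T1 - 1/T2 = 1.4272e-04
ln(t1/t2) = ln(18.1/17.4) = 0.0394
Ea = 8.314 * 0.0394 / 1.4272e-04 = 2297.6073 J/mol
Ea = 2.3 kJ/mol

2.3 kJ/mol


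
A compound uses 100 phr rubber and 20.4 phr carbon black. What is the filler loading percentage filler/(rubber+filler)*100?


Filler % = filler / (rubber + filler) * 100
= 20.4 / (100 + 20.4) * 100
= 20.4 / 120.4 * 100
= 16.94%

16.94%


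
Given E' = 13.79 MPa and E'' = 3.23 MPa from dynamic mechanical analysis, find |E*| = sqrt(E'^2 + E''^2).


|E*| = sqrt(E'^2 + E''^2)
= sqrt(13.79^2 + 3.23^2)
= sqrt(190.1641 + 10.4329)
= 14.163 MPa

14.163 MPa


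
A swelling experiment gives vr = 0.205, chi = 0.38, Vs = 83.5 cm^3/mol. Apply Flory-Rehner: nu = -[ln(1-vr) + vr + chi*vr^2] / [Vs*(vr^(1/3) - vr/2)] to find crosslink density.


ln(1 - vr) = ln(1 - 0.205) = -0.2294
Numerator = -((-0.2294) + 0.205 + 0.38 * 0.205^2) = 0.0084
Denominator = 83.5 * (0.205^(1/3) - 0.205/2) = 40.6759
nu = 0.0084 / 40.6759 = 2.0758e-04 mol/cm^3

2.0758e-04 mol/cm^3


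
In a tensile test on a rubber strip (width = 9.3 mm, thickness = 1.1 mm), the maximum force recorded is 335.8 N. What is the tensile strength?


Area = width * thickness = 9.3 * 1.1 = 10.23 mm^2
TS = force / area = 335.8 / 10.23 = 32.83 MPa

32.83 MPa


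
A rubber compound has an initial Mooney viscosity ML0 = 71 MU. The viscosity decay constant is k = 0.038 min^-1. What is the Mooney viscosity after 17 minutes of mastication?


ML = ML0 * exp(-k * t)
ML = 71 * exp(-0.038 * 17)
ML = 71 * 0.5241
ML = 37.21 MU

37.21 MU


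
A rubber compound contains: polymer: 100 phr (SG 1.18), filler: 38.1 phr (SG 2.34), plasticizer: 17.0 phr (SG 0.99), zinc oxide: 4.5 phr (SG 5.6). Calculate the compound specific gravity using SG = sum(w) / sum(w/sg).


Sum of weights = 159.6
Volume contributions:
  polymer: 100/1.18 = 84.7458
  filler: 38.1/2.34 = 16.2821
  plasticizer: 17.0/0.99 = 17.1717
  zinc oxide: 4.5/5.6 = 0.8036
Sum of volumes = 119.0031
SG = 159.6 / 119.0031 = 1.341

SG = 1.341


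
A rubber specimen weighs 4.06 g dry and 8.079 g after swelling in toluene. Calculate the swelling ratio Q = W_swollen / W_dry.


Q = W_swollen / W_dry
Q = 8.079 / 4.06
Q = 1.99

Q = 1.99


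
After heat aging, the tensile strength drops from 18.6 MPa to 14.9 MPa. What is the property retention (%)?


Retention = aged / original * 100
= 14.9 / 18.6 * 100
= 80.1%

80.1%


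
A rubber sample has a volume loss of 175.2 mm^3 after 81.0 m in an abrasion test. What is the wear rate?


Rate = volume_loss / distance
= 175.2 / 81.0
= 2.163 mm^3/m

2.163 mm^3/m


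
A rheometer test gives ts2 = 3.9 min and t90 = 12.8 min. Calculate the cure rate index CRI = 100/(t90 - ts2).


CRI = 100 / (t90 - ts2)
= 100 / (12.8 - 3.9)
= 100 / 8.9
= 11.24 min^-1

11.24 min^-1


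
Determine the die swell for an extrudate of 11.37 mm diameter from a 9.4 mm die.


Die swell ratio = D_extrudate / D_die
= 11.37 / 9.4
= 1.21

Die swell = 1.21


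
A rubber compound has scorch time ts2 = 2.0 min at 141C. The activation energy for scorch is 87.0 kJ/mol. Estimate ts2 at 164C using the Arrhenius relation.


Convert temperatures: T1 = 141 + 273.15 = 414.15 K, T2 = 164 + 273.15 = 437.15 K
ts2_new = 2.0 * exp(87000 / 8.314 * (1/437.15 - 1/414.15))
1/T2 - 1/T1 = -1.2704e-04
ts2_new = 0.53 min

0.53 min


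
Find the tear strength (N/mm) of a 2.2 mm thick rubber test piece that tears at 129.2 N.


Tear strength = force / thickness
= 129.2 / 2.2
= 58.73 N/mm

58.73 N/mm


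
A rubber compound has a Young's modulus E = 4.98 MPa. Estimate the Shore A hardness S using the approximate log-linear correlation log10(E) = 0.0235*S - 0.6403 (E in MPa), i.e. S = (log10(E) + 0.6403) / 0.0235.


log10(E) = 0.0235*S - 0.6403  =>  S = (log10(E) + 0.6403) / 0.0235
log10(4.98) = 0.697229
S = (0.697229 + 0.6403) / 0.0235 = 1.337529 / 0.0235
S = 56.9

Shore A = 56.9


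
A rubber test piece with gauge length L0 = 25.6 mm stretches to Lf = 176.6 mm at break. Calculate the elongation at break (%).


Elongation = (Lf - L0) / L0 * 100
= (176.6 - 25.6) / 25.6 * 100
= 151.0 / 25.6 * 100
= 589.8%

589.8%


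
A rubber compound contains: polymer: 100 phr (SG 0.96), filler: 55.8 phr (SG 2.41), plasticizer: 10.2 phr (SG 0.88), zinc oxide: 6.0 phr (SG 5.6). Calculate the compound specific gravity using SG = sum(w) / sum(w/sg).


Sum of weights = 172.0
Volume contributions:
  polymer: 100/0.96 = 104.1667
  filler: 55.8/2.41 = 23.1535
  plasticizer: 10.2/0.88 = 11.5909
  zinc oxide: 6.0/5.6 = 1.0714
Sum of volumes = 139.9825
SG = 172.0 / 139.9825 = 1.229

SG = 1.229


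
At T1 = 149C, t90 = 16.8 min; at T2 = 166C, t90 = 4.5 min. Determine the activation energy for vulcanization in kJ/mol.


T1 = 422.15 K, T2 = 439.15 K
1/T1 - 1/T2 = 9.1700e-05
ln(t1/t2) = ln(16.8/4.5) = 1.3173
Ea = 8.314 * 1.3173 / 9.1700e-05 = 119433.4458 J/mol
Ea = 119.43 kJ/mol

119.43 kJ/mol


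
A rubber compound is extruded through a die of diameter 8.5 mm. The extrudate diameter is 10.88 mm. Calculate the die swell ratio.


Die swell ratio = D_extrudate / D_die
= 10.88 / 8.5
= 1.28

Die swell = 1.28


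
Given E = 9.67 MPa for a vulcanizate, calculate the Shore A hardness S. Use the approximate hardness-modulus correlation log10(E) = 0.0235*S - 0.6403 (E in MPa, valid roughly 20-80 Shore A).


log10(E) = 0.0235*S - 0.6403  =>  S = (log10(E) + 0.6403) / 0.0235
log10(9.67) = 0.985426
S = (0.985426 + 0.6403) / 0.0235 = 1.625726 / 0.0235
S = 69.2

Shore A = 69.2


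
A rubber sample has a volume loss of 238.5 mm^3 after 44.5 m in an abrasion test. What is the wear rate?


Rate = volume_loss / distance
= 238.5 / 44.5
= 5.36 mm^3/m

5.36 mm^3/m


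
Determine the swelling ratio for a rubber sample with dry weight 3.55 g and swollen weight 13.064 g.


Q = W_swollen / W_dry
Q = 13.064 / 3.55
Q = 3.68

Q = 3.68


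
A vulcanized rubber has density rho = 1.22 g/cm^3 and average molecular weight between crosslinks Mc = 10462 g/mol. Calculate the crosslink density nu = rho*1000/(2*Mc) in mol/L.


nu = rho * 1000 / (2 * Mc)
nu = 1.22 * 1000 / (2 * 10462)
nu = 1220.0 / 20924
nu = 0.0583 mol/L

0.0583 mol/L


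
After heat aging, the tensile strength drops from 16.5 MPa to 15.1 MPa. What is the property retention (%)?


Retention = aged / original * 100
= 15.1 / 16.5 * 100
= 91.5%

91.5%


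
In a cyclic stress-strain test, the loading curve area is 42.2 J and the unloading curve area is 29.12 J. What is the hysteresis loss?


Hysteresis loss = loading - unloading
= 42.2 - 29.12
= 13.08 J

13.08 J


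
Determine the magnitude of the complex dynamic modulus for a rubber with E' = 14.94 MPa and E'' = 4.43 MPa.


|E*| = sqrt(E'^2 + E''^2)
= sqrt(14.94^2 + 4.43^2)
= sqrt(223.2036 + 19.6249)
= 15.583 MPa

15.583 MPa


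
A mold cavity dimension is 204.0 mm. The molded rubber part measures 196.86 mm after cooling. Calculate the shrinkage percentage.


Shrinkage = (mold - part) / mold * 100
= (204.0 - 196.86) / 204.0 * 100
= 7.14 / 204.0 * 100
= 3.5%

3.5%


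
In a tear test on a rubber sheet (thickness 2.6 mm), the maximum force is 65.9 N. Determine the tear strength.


Tear strength = force / thickness
= 65.9 / 2.6
= 25.35 N/mm

25.35 N/mm


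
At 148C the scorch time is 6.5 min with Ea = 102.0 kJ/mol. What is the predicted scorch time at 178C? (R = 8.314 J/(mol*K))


Convert temperatures: T1 = 148 + 273.15 = 421.15 K, T2 = 178 + 273.15 = 451.15 K
ts2_new = 6.5 * exp(102000 / 8.314 * (1/451.15 - 1/421.15))
1/T2 - 1/T1 = -1.5789e-04
ts2_new = 0.94 min

0.94 min


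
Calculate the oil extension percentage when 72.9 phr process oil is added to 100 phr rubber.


Oil % = oil / (100 + oil) * 100
= 72.9 / (100 + 72.9) * 100
= 72.9 / 172.9 * 100
= 42.16%

42.16%


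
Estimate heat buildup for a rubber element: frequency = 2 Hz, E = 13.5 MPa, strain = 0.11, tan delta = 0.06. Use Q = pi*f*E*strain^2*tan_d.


Q = pi * f * E * strain^2 * tan_d
= pi * 2 * 13.5 * 0.11^2 * 0.06
= pi * 2 * 13.5 * 0.0121 * 0.06
= 0.0616

Q = 0.0616


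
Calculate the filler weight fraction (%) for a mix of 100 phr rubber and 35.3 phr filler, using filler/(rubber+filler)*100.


Filler % = filler / (rubber + filler) * 100
= 35.3 / (100 + 35.3) * 100
= 35.3 / 135.3 * 100
= 26.09%

26.09%


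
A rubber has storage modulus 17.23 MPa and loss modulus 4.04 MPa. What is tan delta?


tan delta = E'' / E'
= 4.04 / 17.23
= 0.2345

tan delta = 0.2345


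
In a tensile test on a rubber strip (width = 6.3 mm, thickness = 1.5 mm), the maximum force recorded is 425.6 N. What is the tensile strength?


Area = width * thickness = 6.3 * 1.5 = 9.45 mm^2
TS = force / area = 425.6 / 9.45 = 45.04 MPa

45.04 MPa


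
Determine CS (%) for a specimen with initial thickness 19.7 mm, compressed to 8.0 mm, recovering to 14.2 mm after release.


CS = (t0 - recovered) / (t0 - ts) * 100
= (19.7 - 14.2) / (19.7 - 8.0) * 100
= 5.5 / 11.7 * 100
= 47.0%

47.0%


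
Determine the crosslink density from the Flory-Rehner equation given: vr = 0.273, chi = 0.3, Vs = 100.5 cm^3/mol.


ln(1 - vr) = ln(1 - 0.273) = -0.3188
Numerator = -((-0.3188) + 0.273 + 0.3 * 0.273^2) = 0.0235
Denominator = 100.5 * (0.273^(1/3) - 0.273/2) = 51.4776
nu = 0.0235 / 51.4776 = 4.5593e-04 mol/cm^3

4.5593e-04 mol/cm^3


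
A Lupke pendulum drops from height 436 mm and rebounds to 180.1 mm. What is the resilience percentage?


Resilience = h_rebound / h_drop * 100
= 180.1 / 436 * 100
= 41.3%

41.3%


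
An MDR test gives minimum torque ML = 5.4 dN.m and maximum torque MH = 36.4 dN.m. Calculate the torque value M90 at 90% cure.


M90 = ML + 0.9 * (MH - ML)
M90 = 5.4 + 0.9 * (36.4 - 5.4)
M90 = 5.4 + 0.9 * 31.0
M90 = 33.3 dN.m

33.3 dN.m


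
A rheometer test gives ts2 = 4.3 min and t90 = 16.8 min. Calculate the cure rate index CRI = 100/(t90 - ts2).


CRI = 100 / (t90 - ts2)
= 100 / (16.8 - 4.3)
= 100 / 12.5
= 8.0 min^-1

8.0 min^-1


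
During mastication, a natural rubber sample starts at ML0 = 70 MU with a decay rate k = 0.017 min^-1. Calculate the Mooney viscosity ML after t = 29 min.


ML = ML0 * exp(-k * t)
ML = 70 * exp(-0.017 * 29)
ML = 70 * 0.6108
ML = 42.76 MU

42.76 MU


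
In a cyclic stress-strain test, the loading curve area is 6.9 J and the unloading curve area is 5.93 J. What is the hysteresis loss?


Hysteresis loss = loading - unloading
= 6.9 - 5.93
= 0.97 J

0.97 J


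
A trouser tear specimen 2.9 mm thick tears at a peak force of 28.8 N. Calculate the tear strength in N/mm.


Tear strength = force / thickness
= 28.8 / 2.9
= 9.93 N/mm

9.93 N/mm


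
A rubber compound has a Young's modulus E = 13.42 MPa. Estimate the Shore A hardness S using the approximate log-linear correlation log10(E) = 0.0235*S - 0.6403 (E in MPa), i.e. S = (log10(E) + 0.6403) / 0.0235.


log10(E) = 0.0235*S - 0.6403  =>  S = (log10(E) + 0.6403) / 0.0235
log10(13.42) = 1.127753
S = (1.127753 + 0.6403) / 0.0235 = 1.768053 / 0.0235
S = 75.2

Shore A = 75.2


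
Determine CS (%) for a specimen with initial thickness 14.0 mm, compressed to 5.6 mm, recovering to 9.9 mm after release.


CS = (t0 - recovered) / (t0 - ts) * 100
= (14.0 - 9.9) / (14.0 - 5.6) * 100
= 4.1 / 8.4 * 100
= 48.8%

48.8%


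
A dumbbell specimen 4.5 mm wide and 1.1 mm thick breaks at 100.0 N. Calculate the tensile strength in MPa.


Area = width * thickness = 4.5 * 1.1 = 4.95 mm^2
TS = force / area = 100.0 / 4.95 = 20.2 MPa

20.2 MPa


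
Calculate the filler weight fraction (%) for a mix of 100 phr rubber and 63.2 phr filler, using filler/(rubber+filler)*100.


Filler % = filler / (rubber + filler) * 100
= 63.2 / (100 + 63.2) * 100
= 63.2 / 163.2 * 100
= 38.73%

38.73%


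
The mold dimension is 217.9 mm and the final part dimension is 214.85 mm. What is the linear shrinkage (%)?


Shrinkage = (mold - part) / mold * 100
= (217.9 - 214.85) / 217.9 * 100
= 3.05 / 217.9 * 100
= 1.4%

1.4%


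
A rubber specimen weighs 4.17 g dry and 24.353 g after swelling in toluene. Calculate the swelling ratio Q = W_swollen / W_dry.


Q = W_swollen / W_dry
Q = 24.353 / 4.17
Q = 5.84

Q = 5.84


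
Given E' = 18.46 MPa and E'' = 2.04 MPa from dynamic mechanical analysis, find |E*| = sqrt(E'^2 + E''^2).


|E*| = sqrt(E'^2 + E''^2)
= sqrt(18.46^2 + 2.04^2)
= sqrt(340.7716 + 4.1616)
= 18.572 MPa

18.572 MPa


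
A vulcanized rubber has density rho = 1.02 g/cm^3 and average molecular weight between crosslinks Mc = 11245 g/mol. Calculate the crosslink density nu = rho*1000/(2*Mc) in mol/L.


nu = rho * 1000 / (2 * Mc)
nu = 1.02 * 1000 / (2 * 11245)
nu = 1020.0 / 22490
nu = 0.0454 mol/L

0.0454 mol/L


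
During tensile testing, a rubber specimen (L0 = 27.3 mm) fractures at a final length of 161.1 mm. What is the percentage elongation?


Elongation = (Lf - L0) / L0 * 100
= (161.1 - 27.3) / 27.3 * 100
= 133.8 / 27.3 * 100
= 490.1%

490.1%


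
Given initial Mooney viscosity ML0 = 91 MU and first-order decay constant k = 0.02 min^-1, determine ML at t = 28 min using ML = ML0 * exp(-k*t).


ML = ML0 * exp(-k * t)
ML = 91 * exp(-0.02 * 28)
ML = 91 * 0.5712
ML = 51.98 MU

51.98 MU


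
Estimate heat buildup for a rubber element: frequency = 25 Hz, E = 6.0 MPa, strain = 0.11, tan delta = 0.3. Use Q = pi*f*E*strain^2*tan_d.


Q = pi * f * E * strain^2 * tan_d
= pi * 25 * 6.0 * 0.11^2 * 0.3
= pi * 25 * 6.0 * 0.0121 * 0.3
= 1.7106

Q = 1.7106


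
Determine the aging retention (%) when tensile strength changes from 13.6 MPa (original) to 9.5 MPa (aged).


Retention = aged / original * 100
= 9.5 / 13.6 * 100
= 69.9%

69.9%


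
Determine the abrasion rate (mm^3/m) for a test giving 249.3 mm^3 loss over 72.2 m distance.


Rate = volume_loss / distance
= 249.3 / 72.2
= 3.453 mm^3/m

3.453 mm^3/m


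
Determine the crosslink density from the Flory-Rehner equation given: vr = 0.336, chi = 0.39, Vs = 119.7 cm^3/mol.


ln(1 - vr) = ln(1 - 0.336) = -0.4095
Numerator = -((-0.4095) + 0.336 + 0.39 * 0.336^2) = 0.0294
Denominator = 119.7 * (0.336^(1/3) - 0.336/2) = 63.1065
nu = 0.0294 / 63.1065 = 4.6657e-04 mol/cm^3

4.6657e-04 mol/cm^3


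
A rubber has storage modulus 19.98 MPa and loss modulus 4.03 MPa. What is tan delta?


tan delta = E'' / E'
= 4.03 / 19.98
= 0.2017

tan delta = 0.2017


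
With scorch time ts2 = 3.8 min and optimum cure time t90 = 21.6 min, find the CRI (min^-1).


CRI = 100 / (t90 - ts2)
= 100 / (21.6 - 3.8)
= 100 / 17.8
= 5.62 min^-1

5.62 min^-1


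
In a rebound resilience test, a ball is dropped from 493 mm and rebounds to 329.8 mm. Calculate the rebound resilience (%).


Resilience = h_rebound / h_drop * 100
= 329.8 / 493 * 100
= 66.9%

66.9%


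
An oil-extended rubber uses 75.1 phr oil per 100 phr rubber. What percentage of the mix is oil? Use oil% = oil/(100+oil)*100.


Oil % = oil / (100 + oil) * 100
= 75.1 / (100 + 75.1) * 100
= 75.1 / 175.1 * 100
= 42.89%

42.89%


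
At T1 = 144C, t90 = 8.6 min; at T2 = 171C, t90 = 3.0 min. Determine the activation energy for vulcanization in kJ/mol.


T1 = 417.15 K, T2 = 444.15 K
1/T1 - 1/T2 = 1.4573e-04
ln(t1/t2) = ln(8.6/3.0) = 1.0531
Ea = 8.314 * 1.0531 / 1.4573e-04 = 60083.9349 J/mol
Ea = 60.08 kJ/mol

60.08 kJ/mol


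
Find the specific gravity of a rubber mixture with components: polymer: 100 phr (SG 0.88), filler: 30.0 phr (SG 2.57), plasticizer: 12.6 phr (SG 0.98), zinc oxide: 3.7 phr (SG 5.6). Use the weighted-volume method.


Sum of weights = 146.3
Volume contributions:
  polymer: 100/0.88 = 113.6364
  filler: 30.0/2.57 = 11.6732
  plasticizer: 12.6/0.98 = 12.8571
  zinc oxide: 3.7/5.6 = 0.6607
Sum of volumes = 138.8274
SG = 146.3 / 138.8274 = 1.054

SG = 1.054


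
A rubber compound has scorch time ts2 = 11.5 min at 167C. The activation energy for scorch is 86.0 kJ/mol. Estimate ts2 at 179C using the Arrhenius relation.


Convert temperatures: T1 = 167 + 273.15 = 440.15 K, T2 = 179 + 273.15 = 452.15 K
ts2_new = 11.5 * exp(86000 / 8.314 * (1/452.15 - 1/440.15))
1/T2 - 1/T1 = -6.0297e-05
ts2_new = 6.16 min

6.16 min


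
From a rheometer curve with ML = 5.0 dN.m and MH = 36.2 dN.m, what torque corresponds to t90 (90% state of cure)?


M90 = ML + 0.9 * (MH - ML)
M90 = 5.0 + 0.9 * (36.2 - 5.0)
M90 = 5.0 + 0.9 * 31.2
M90 = 33.08 dN.m

33.08 dN.m


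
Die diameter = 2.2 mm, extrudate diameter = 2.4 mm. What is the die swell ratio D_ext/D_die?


Die swell ratio = D_extrudate / D_die
= 2.4 / 2.2
= 1.091

Die swell = 1.091


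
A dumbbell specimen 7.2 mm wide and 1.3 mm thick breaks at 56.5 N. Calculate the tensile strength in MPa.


Area = width * thickness = 7.2 * 1.3 = 9.36 mm^2
TS = force / area = 56.5 / 9.36 = 6.04 MPa

6.04 MPa


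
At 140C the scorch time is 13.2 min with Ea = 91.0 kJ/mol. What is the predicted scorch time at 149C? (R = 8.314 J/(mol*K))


Convert temperatures: T1 = 140 + 273.15 = 413.15 K, T2 = 149 + 273.15 = 422.15 K
ts2_new = 13.2 * exp(91000 / 8.314 * (1/422.15 - 1/413.15))
1/T2 - 1/T1 = -5.1602e-05
ts2_new = 7.5 min

7.5 min


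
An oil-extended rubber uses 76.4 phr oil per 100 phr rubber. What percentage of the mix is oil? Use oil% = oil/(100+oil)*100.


Oil % = oil / (100 + oil) * 100
= 76.4 / (100 + 76.4) * 100
= 76.4 / 176.4 * 100
= 43.31%

43.31%


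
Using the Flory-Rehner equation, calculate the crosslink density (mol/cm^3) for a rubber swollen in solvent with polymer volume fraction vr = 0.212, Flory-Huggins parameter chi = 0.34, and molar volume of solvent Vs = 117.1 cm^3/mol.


ln(1 - vr) = ln(1 - 0.212) = -0.2383
Numerator = -((-0.2383) + 0.212 + 0.34 * 0.212^2) = 0.0110
Denominator = 117.1 * (0.212^(1/3) - 0.212/2) = 57.4110
nu = 0.0110 / 57.4110 = 1.9119e-04 mol/cm^3

1.9119e-04 mol/cm^3


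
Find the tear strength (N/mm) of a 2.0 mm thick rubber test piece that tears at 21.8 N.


Tear strength = force / thickness
= 21.8 / 2.0
= 10.9 N/mm

10.9 N/mm


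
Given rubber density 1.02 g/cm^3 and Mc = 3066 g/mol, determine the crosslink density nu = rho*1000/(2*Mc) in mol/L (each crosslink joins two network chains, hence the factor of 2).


nu = rho * 1000 / (2 * Mc)
nu = 1.02 * 1000 / (2 * 3066)
nu = 1020.0 / 6132
nu = 0.1663 mol/L

0.1663 mol/L


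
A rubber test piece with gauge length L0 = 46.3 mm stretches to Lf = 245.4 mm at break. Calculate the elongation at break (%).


Elongation = (Lf - L0) / L0 * 100
= (245.4 - 46.3) / 46.3 * 100
= 199.1 / 46.3 * 100
= 430.0%

430.0%


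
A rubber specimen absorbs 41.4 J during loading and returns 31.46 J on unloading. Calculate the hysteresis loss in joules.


Hysteresis loss = loading - unloading
= 41.4 - 31.46
= 9.94 J

9.94 J


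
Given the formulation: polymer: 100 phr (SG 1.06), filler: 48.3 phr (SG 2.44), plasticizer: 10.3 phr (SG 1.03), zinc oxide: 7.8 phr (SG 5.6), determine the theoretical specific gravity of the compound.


Sum of weights = 166.4
Volume contributions:
  polymer: 100/1.06 = 94.3396
  filler: 48.3/2.44 = 19.7951
  plasticizer: 10.3/1.03 = 10.0000
  zinc oxide: 7.8/5.6 = 1.3929
Sum of volumes = 125.5276
SG = 166.4 / 125.5276 = 1.326

SG = 1.326


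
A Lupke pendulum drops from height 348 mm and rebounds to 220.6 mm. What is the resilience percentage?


Resilience = h_rebound / h_drop * 100
= 220.6 / 348 * 100
= 63.4%

63.4%


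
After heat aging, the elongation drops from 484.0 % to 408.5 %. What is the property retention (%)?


Retention = aged / original * 100
= 408.5 / 484.0 * 100
= 84.4%

84.4%


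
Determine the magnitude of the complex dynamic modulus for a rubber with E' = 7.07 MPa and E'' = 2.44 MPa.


|E*| = sqrt(E'^2 + E''^2)
= sqrt(7.07^2 + 2.44^2)
= sqrt(49.9849 + 5.9536)
= 7.479 MPa

7.479 MPa


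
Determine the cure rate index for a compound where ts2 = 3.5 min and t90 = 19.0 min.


CRI = 100 / (t90 - ts2)
= 100 / (19.0 - 3.5)
= 100 / 15.5
= 6.45 min^-1

6.45 min^-1


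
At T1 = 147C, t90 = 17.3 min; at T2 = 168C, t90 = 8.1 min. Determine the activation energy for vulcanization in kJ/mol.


T1 = 420.15 K, T2 = 441.15 K
1/T1 - 1/T2 = 1.1330e-04
ln(t1/t2) = ln(17.3/8.1) = 0.7588
Ea = 8.314 * 0.7588 / 1.1330e-04 = 55684.3287 J/mol
Ea = 55.68 kJ/mol

55.68 kJ/mol


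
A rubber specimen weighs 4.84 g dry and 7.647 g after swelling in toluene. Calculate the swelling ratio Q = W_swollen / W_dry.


Q = W_swollen / W_dry
Q = 7.647 / 4.84
Q = 1.58

Q = 1.58


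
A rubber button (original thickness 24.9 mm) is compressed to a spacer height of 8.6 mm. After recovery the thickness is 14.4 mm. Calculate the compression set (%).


CS = (t0 - recovered) / (t0 - ts) * 100
= (24.9 - 14.4) / (24.9 - 8.6) * 100
= 10.5 / 16.3 * 100
= 64.4%

64.4%


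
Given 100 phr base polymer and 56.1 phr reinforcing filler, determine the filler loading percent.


Filler % = filler / (rubber + filler) * 100
= 56.1 / (100 + 56.1) * 100
= 56.1 / 156.1 * 100
= 35.94%

35.94%


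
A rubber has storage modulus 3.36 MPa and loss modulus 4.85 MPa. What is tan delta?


tan delta = E'' / E'
= 4.85 / 3.36
= 1.4435

tan delta = 1.4435


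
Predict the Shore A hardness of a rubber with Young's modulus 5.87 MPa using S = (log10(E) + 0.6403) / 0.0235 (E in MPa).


log10(E) = 0.0235*S - 0.6403  =>  S = (log10(E) + 0.6403) / 0.0235
log10(5.87) = 0.768638
S = (0.768638 + 0.6403) / 0.0235 = 1.408938 / 0.0235
S = 60.0

Shore A = 60.0


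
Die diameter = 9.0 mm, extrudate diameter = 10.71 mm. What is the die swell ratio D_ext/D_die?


Die swell ratio = D_extrudate / D_die
= 10.71 / 9.0
= 1.19

Die swell = 1.19


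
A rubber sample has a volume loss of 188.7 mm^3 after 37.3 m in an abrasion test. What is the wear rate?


Rate = volume_loss / distance
= 188.7 / 37.3
= 5.059 mm^3/m

5.059 mm^3/m


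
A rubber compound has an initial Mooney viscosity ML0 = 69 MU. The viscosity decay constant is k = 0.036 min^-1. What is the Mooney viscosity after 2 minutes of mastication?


ML = ML0 * exp(-k * t)
ML = 69 * exp(-0.036 * 2)
ML = 69 * 0.9305
ML = 64.21 MU

64.21 MU


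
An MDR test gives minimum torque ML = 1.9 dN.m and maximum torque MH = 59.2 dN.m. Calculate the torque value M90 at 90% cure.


M90 = ML + 0.9 * (MH - ML)
M90 = 1.9 + 0.9 * (59.2 - 1.9)
M90 = 1.9 + 0.9 * 57.3
M90 = 53.47 dN.m

53.47 dN.m


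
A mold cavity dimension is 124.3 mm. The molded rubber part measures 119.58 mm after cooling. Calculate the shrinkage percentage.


Shrinkage = (mold - part) / mold * 100
= (124.3 - 119.58) / 124.3 * 100
= 4.72 / 124.3 * 100
= 3.8%

3.8%


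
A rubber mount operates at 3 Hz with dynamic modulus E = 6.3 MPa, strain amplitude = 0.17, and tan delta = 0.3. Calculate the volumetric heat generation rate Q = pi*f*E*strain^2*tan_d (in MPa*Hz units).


Q = pi * f * E * strain^2 * tan_d
= pi * 3 * 6.3 * 0.17^2 * 0.3
= pi * 3 * 6.3 * 0.0289 * 0.3
= 0.5148

Q = 0.5148


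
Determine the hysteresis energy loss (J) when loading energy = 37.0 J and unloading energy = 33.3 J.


Hysteresis loss = loading - unloading
= 37.0 - 33.3
= 3.7 J

3.7 J


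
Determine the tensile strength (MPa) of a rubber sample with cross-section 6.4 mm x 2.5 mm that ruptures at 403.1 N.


Area = width * thickness = 6.4 * 2.5 = 16.0 mm^2
TS = force / area = 403.1 / 16.0 = 25.19 MPa

25.19 MPa


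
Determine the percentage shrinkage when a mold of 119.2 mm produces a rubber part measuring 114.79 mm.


Shrinkage = (mold - part) / mold * 100
= (119.2 - 114.79) / 119.2 * 100
= 4.41 / 119.2 * 100
= 3.7%

3.7%


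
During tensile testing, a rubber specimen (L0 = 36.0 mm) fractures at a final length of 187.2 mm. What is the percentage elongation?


Elongation = (Lf - L0) / L0 * 100
= (187.2 - 36.0) / 36.0 * 100
= 151.2 / 36.0 * 100
= 420.0%

420.0%


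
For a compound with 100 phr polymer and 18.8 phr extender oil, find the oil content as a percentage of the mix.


Oil % = oil / (100 + oil) * 100
= 18.8 / (100 + 18.8) * 100
= 18.8 / 118.8 * 100
= 15.82%

15.82%


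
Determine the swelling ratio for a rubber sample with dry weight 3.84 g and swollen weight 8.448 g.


Q = W_swollen / W_dry
Q = 8.448 / 3.84
Q = 2.2

Q = 2.2


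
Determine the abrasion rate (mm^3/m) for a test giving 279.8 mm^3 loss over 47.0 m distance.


Rate = volume_loss / distance
= 279.8 / 47.0
= 5.953 mm^3/m

5.953 mm^3/m


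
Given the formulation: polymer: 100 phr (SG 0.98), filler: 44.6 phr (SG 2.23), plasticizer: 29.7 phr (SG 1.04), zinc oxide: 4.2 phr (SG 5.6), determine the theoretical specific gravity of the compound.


Sum of weights = 178.5
Volume contributions:
  polymer: 100/0.98 = 102.0408
  filler: 44.6/2.23 = 20.0000
  plasticizer: 29.7/1.04 = 28.5577
  zinc oxide: 4.2/5.6 = 0.7500
Sum of volumes = 151.3485
SG = 178.5 / 151.3485 = 1.179

SG = 1.179


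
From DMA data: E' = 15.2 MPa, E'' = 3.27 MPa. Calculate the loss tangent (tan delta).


tan delta = E'' / E'
= 3.27 / 15.2
= 0.2151

tan delta = 0.2151


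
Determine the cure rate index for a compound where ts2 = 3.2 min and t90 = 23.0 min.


CRI = 100 / (t90 - ts2)
= 100 / (23.0 - 3.2)
= 100 / 19.8
= 5.05 min^-1

5.05 min^-1


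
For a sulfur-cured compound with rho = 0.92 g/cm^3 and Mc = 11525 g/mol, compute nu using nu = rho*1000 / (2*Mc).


nu = rho * 1000 / (2 * Mc)
nu = 0.92 * 1000 / (2 * 11525)
nu = 920.0 / 23050
nu = 0.0399 mol/L

0.0399 mol/L


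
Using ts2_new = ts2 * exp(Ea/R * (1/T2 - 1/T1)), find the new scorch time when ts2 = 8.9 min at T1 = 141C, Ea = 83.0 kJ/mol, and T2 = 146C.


Convert temperatures: T1 = 141 + 273.15 = 414.15 K, T2 = 146 + 273.15 = 419.15 K
ts2_new = 8.9 * exp(83000 / 8.314 * (1/419.15 - 1/414.15))
1/T2 - 1/T1 = -2.8803e-05
ts2_new = 6.68 min

6.68 min


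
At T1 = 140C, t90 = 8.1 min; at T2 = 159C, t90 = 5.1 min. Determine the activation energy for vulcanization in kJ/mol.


T1 = 413.15 K, T2 = 432.15 K
1/T1 - 1/T2 = 1.0642e-04
ln(t1/t2) = ln(8.1/5.1) = 0.4626
Ea = 8.314 * 0.4626 / 1.0642e-04 = 36143.1836 J/mol
Ea = 36.14 kJ/mol

36.14 kJ/mol
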